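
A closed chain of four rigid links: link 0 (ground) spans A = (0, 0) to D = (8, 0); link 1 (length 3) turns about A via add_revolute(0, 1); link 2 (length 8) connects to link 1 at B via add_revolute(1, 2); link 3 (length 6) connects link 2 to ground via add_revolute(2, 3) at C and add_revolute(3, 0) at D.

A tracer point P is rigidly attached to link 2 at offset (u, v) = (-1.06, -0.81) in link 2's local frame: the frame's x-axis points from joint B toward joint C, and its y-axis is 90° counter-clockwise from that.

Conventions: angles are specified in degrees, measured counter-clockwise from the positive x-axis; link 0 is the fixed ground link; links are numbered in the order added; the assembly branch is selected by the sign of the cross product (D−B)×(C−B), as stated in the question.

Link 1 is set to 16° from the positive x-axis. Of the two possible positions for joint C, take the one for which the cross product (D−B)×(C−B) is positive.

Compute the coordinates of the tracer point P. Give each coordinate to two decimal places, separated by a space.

A=(0,0), D=(8.00,0)
B = A + 3.00·(cos16°, sin16°) = (2.8838, 0.8269)
|BD| = 5.1826
circle(B,8.00) ∩ circle(D,6.00): a=5.2926, h=5.9990
  candidates: C₊=(9.0658,5.9046) cross=31.090; C₋=(7.1515,-5.9397) cross=-31.090
  branch + wants cross > 0 → take C=(9.0658,5.9046) (cross=31.090)
ex = (C−B)/|BC| = (0.7728,0.6347); ey = (-0.6347,0.7728)
P = B + -1.06·ex + -0.81·ey = (2.5788,-0.4718)

2.58 -0.47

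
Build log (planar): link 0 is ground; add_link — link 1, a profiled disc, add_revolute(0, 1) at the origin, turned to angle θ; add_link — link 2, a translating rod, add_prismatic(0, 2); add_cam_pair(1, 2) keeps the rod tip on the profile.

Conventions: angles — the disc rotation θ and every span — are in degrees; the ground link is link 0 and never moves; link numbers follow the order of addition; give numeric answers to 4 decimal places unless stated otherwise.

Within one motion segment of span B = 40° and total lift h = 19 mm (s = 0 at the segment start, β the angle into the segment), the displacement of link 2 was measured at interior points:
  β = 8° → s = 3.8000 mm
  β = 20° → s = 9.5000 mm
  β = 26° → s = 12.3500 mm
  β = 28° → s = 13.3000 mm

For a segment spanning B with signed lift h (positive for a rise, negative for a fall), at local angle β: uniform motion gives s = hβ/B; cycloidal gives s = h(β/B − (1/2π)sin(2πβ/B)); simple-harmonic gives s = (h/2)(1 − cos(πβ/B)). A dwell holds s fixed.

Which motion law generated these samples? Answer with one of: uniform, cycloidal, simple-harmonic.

candidates at β/B = r: uniform s = h·r (linear in β); cycloidal s = h·(r − sin(2πr)/(2π)); simple-harmonic s = (h/2)(1 − cos(πr))
β=8°: printed 3.8000 | uniform 3.8000, cycloidal 0.9241, simple-harmonic 1.8143
β=20°: printed 9.5000 | uniform 9.5000, cycloidal 9.5000, simple-harmonic 9.5000
β=26°: printed 12.3500 | uniform 12.3500, cycloidal 14.7964, simple-harmonic 13.8129
β=28°: printed 13.3000 | uniform 13.3000, cycloidal 16.1759, simple-harmonic 15.0840
only one law matches every sample → uniform

uniform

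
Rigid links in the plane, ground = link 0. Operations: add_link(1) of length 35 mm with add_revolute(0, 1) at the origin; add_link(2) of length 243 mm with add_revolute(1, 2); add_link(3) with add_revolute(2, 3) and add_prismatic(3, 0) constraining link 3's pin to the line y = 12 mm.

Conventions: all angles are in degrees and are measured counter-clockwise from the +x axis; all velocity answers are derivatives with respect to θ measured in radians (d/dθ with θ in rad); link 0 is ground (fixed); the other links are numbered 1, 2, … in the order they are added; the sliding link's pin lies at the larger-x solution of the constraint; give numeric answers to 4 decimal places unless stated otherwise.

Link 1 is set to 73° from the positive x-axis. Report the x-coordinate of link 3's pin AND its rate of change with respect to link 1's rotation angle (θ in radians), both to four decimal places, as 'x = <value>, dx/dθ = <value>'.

geometry: r = 35 mm, L = 243 mm, e = 12 mm
crank pin P = (r cos θ, r sin θ) = (10.233010, 33.470666)
h = r sin θ − e = 33.470666 − 12 = 21.470666
x = r cos θ + √(L² − h²) = 10.233010 + 242.049603 = 252.282613
dx/dθ = −r sin θ − h·r cos θ/√(L² − h²) (θ in radians; h = 21.470666) = -34.378371

x = 252.2826, dx/dθ = -34.3784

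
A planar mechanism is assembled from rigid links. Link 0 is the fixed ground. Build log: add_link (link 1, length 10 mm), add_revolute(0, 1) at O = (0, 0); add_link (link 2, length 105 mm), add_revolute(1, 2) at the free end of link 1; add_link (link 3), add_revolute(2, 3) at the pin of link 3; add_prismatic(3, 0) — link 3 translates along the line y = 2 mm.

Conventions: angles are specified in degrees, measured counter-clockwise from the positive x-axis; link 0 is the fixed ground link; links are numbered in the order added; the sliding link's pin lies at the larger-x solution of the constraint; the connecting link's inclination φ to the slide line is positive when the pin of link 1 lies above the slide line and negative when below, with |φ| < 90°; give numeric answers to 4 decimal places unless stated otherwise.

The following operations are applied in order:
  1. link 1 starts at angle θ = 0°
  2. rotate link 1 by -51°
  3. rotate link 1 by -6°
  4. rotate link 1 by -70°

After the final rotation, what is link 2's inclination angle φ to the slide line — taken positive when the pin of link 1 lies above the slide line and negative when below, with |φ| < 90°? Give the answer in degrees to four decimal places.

geometry: r = 10 mm, L = 105 mm, e = 2 mm; θ starts at 0°
rotate link 1 by -51°: θ ← 0° -51° = -51°
rotate link 1 by -6°: θ ← -51° -6° = -57°
rotate link 1 by -70°: θ ← -57° -70° = -127°
h = r sin θ − e = -7.986355 − 2 = -9.986355
sin φ = h / L = -9.986355 / 105 = -0.09510814
φ = arcsin(-0.09510814) = -5.457544°

-5.4575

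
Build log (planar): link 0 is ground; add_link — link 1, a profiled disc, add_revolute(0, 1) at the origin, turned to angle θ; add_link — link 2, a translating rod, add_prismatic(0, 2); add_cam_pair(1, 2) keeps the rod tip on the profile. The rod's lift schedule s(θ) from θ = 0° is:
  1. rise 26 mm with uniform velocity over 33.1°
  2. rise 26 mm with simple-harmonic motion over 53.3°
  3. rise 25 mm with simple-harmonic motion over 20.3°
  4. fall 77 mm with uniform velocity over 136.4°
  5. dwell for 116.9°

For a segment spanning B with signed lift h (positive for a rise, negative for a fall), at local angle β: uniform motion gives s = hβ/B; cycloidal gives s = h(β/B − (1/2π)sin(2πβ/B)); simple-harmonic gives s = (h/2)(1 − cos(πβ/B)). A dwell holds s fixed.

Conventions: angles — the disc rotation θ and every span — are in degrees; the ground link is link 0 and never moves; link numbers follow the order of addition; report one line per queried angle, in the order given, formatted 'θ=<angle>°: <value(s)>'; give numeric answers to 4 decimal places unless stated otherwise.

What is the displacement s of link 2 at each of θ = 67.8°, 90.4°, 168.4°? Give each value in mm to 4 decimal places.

seg 1 [0°–33.1°] uniform, h=26: full span → s += 26 → s = 26.0000
seg 2 [33.1°–86.4°] simple-harmonic, h=26: θ=67.8° here. β=34.7, B=53.3. 26/2·(1 − cos(π·0.6510)) = 18.9394 → s = 44.9394
seg 2 [33.1°–86.4°] simple-harmonic, h=26: full span → s += 26 → s = 52.0000
seg 3 [86.4°–106.7°] simple-harmonic, h=25: θ=90.4° here. β=4, B=20.3. 25/2·(1 − cos(π·0.1970)) = 2.3195 → s = 54.3195
seg 3 [86.4°–106.7°] simple-harmonic, h=25: full span → s += 25 → s = 77.0000
seg 4 [106.7°–243.1°] uniform, h=-77: θ=168.4° here. β=61.7, B=136.4. -77·61.7/136.4 = -34.8306 → s = 42.1694

θ=67.8°: 44.9394
θ=90.4°: 54.3195
θ=168.4°: 42.1694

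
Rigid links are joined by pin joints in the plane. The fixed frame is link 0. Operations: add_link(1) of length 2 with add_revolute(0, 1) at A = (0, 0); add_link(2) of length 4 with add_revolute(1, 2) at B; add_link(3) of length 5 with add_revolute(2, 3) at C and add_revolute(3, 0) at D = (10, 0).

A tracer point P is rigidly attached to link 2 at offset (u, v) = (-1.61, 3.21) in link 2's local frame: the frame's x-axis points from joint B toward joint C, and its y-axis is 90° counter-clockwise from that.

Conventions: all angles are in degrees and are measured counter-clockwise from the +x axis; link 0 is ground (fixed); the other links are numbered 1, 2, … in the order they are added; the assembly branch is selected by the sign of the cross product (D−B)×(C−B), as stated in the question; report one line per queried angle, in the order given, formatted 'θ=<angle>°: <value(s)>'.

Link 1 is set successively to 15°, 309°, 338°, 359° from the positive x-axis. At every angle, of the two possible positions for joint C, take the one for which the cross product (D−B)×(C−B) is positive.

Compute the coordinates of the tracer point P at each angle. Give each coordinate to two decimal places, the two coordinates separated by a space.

A=(0,0), D=(10.00,0)
θ=15°: B = A + 2.00·(cos15°, sin15°) = (1.9319, 0.5176)
θ=15°: |BD| = 8.0847
θ=15°: circle(B,4.00) ∩ circle(D,5.00): a=3.4858, h=1.9620
θ=15°:   candidates: C₊=(5.5361,2.2524) cross=15.862; C₋=(5.2848,-1.6635) cross=-15.862
θ=15°:   branch + wants cross > 0 → take C=(5.5361,2.2524) (cross=15.862)
θ=15°: ex = (C−B)/|BC| = (0.9011,0.4337); ey = (-0.4337,0.9011)
θ=15°: P = B + -1.61·ex + 3.21·ey = (-0.9110,2.7118)
θ=309°: B = A + 2.00·(cos309°, sin309°) = (1.2586, -1.5543)
θ=309°: |BD| = 8.8785
θ=309°: circle(B,4.00) ∩ circle(D,5.00): a=3.9324, h=0.7323
θ=309°:   candidates: C₊=(5.0021,-0.1449) cross=6.502; C₋=(5.2585,-1.5869) cross=-6.502
θ=309°:   branch + wants cross > 0 → take C=(5.0021,-0.1449) (cross=6.502)
θ=309°: ex = (C−B)/|BC| = (0.9359,0.3524); ey = (-0.3524,0.9359)
θ=309°: P = B + -1.61·ex + 3.21·ey = (-1.3792,0.8825)
θ=338°: B = A + 2.00·(cos338°, sin338°) = (1.8544, -0.7492)
θ=338°: |BD| = 8.1800
θ=338°: circle(B,4.00) ∩ circle(D,5.00): a=3.5399, h=1.8626
θ=338°:   candidates: C₊=(5.2088,1.4298) cross=15.236; C₋=(5.5500,-2.2797) cross=-15.236
θ=338°:   branch + wants cross > 0 → take C=(5.2088,1.4298) (cross=15.236)
θ=338°: ex = (C−B)/|BC| = (0.8386,0.5447); ey = (-0.5447,0.8386)
θ=338°: P = B + -1.61·ex + 3.21·ey = (-1.2444,1.0657)
θ=359°: B = A + 2.00·(cos359°, sin359°) = (1.9997, -0.0349)
θ=359°: |BD| = 8.0004
θ=359°: circle(B,4.00) ∩ circle(D,5.00): a=3.4377, h=2.0450
θ=359°:   candidates: C₊=(5.4285,2.0251) cross=16.361; C₋=(5.4463,-2.0649) cross=-16.361
θ=359°:   branch + wants cross > 0 → take C=(5.4285,2.0251) (cross=16.361)
θ=359°: ex = (C−B)/|BC| = (0.8572,0.5150); ey = (-0.5150,0.8572)
θ=359°: P = B + -1.61·ex + 3.21·ey = (-1.0335,1.8875)

θ=15°: -0.91 2.71
θ=309°: -1.38 0.88
θ=338°: -1.24 1.07
θ=359°: -1.03 1.89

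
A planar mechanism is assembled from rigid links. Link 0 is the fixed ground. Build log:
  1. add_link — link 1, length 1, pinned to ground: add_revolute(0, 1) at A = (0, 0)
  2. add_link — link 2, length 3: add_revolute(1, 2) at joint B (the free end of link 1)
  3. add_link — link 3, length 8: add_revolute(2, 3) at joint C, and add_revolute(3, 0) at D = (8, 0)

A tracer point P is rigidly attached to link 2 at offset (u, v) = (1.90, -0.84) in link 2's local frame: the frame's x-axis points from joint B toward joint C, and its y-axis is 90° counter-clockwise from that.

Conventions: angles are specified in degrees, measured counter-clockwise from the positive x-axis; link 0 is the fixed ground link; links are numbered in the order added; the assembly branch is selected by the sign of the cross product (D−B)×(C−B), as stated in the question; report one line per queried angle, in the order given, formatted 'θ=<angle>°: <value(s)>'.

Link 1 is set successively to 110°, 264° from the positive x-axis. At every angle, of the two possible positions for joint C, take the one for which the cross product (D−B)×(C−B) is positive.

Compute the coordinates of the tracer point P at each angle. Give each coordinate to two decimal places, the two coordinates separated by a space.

A=(0,0), D=(8.00,0)
θ=110°: B = A + 1.00·(cos110°, sin110°) = (-0.3420, 0.9397)
θ=110°: |BD| = 8.3948
θ=110°: circle(B,3.00) ∩ circle(D,8.00): a=0.9215, h=2.8550
θ=110°:   candidates: C₊=(0.8933,3.6735) cross=23.967; C₋=(0.2542,-2.0005) cross=-23.967
θ=110°:   branch + wants cross > 0 → take C=(0.8933,3.6735) (cross=23.967)
θ=110°: ex = (C−B)/|BC| = (0.4118,0.9113); ey = (-0.9113,0.4118)
θ=110°: P = B + 1.90·ex + -0.84·ey = (1.2058,2.3252)
θ=264°: B = A + 1.00·(cos264°, sin264°) = (-0.1045, -0.9945)
θ=264°: |BD| = 8.1653
θ=264°: circle(B,3.00) ∩ circle(D,8.00): a=0.7148, h=2.9136
θ=264°:   candidates: C₊=(0.2500,1.9845) cross=23.791; C₋=(0.9598,-3.7994) cross=-23.791
θ=264°:   branch + wants cross > 0 → take C=(0.2500,1.9845) (cross=23.791)
θ=264°: ex = (C−B)/|BC| = (0.1182,0.9930); ey = (-0.9930,0.1182)
θ=264°: P = B + 1.90·ex + -0.84·ey = (0.9541,0.7929)

θ=110°: 1.21 2.33
θ=264°: 0.95 0.79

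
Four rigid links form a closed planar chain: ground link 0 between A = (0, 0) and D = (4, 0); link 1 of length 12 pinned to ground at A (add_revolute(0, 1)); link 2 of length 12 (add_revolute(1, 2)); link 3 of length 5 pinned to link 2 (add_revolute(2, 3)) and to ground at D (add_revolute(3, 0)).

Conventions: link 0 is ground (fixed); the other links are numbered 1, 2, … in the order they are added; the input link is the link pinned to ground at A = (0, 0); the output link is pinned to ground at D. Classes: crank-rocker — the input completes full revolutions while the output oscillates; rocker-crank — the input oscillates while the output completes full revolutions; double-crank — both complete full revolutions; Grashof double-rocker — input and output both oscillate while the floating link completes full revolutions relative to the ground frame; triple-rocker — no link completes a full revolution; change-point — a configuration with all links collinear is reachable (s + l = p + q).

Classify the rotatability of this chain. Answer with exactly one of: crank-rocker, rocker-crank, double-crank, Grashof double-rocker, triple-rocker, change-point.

lengths: ground=4, input=12, coupler=12, output=5
sorted: s=4 (shortest), l=12 (longest), p+q=17
s + l = 16 vs p + q = 17
s + l < p + q (Grashof) with shortest = ground link → double-crank

double-crank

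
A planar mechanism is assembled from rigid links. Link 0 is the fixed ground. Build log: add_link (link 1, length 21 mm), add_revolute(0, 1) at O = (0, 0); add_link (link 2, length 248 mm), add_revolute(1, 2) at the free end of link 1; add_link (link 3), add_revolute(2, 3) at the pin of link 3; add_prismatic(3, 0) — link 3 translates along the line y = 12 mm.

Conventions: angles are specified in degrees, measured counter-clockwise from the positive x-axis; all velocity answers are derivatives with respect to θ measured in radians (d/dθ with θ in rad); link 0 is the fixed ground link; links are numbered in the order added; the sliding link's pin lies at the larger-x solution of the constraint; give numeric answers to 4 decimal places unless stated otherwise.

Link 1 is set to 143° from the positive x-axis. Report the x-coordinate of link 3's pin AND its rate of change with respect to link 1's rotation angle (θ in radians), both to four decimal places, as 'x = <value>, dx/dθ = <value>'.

geometry: r = 21 mm, L = 248 mm, e = 12 mm
crank pin P = (r cos θ, r sin θ) = (-16.771346, 12.638115)
h = r sin θ − e = 12.638115 − 12 = 0.638115
x = r cos θ + √(L² − h²) = -16.771346 + 247.999179 = 231.227833
dx/dθ = −r sin θ − h·r cos θ/√(L² − h²) (θ in radians; h = 0.638115) = -12.594962

x = 231.2278, dx/dθ = -12.5950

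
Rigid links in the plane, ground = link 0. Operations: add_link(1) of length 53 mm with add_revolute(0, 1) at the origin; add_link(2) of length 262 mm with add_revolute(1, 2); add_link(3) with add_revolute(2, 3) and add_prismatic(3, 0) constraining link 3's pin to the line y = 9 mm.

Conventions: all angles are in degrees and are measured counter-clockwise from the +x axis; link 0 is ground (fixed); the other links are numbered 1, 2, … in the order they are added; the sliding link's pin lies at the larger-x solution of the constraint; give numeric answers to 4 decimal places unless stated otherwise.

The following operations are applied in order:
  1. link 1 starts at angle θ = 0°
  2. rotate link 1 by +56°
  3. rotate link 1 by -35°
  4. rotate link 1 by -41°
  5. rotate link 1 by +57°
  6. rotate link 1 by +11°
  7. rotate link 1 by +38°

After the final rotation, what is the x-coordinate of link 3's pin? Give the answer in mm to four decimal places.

geometry: r = 53 mm, L = 262 mm, e = 9 mm; θ starts at 0°
rotate link 1 by +56°: θ ← 0° +56° = 56°
rotate link 1 by -35°: θ ← 56° -35° = 21°
rotate link 1 by -41°: θ ← 21° -41° = -20°
rotate link 1 by +57°: θ ← -20° +57° = 37°
rotate link 1 by +11°: θ ← 37° +11° = 48°
rotate link 1 by +38°: θ ← 48° +38° = 86°
crank pin P = (r cos θ, r sin θ) = (3.697093, 52.870895)
h = r sin θ − e = 52.870895 − 9 = 43.870895
x = r cos θ + √(L² − h²) = 3.697093 + 258.300880 = 261.997973

261.9980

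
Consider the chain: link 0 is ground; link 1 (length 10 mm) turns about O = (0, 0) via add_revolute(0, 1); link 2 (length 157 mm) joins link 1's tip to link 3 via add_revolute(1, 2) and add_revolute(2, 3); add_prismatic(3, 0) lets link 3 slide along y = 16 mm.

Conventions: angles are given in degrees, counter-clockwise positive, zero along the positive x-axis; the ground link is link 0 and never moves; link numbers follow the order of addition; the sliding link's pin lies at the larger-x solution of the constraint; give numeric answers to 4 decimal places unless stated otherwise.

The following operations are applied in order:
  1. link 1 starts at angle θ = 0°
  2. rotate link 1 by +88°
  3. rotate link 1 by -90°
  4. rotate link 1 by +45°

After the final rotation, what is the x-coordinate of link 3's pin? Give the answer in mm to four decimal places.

geometry: r = 10 mm, L = 157 mm, e = 16 mm; θ starts at 0°
rotate link 1 by +88°: θ ← 0° +88° = 88°
rotate link 1 by -90°: θ ← 88° -90° = -2°
rotate link 1 by +45°: θ ← -2° +45° = 43°
crank pin P = (r cos θ, r sin θ) = (7.313537, 6.819984)
h = r sin θ − e = 6.819984 − 16 = -9.180016
x = r cos θ + √(L² − h²) = 7.313537 + 156.731386 = 164.044923

164.0449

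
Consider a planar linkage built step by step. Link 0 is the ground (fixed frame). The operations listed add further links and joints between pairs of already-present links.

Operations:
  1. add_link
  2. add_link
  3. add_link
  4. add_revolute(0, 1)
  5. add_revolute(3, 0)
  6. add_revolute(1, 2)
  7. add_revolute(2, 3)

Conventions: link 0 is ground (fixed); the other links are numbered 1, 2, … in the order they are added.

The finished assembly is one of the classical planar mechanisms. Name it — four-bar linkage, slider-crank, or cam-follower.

links: 4 (incl. ground); joints: 4 revolute, 0 prismatic, 0 higher (cam) pair, forming one closed loop
4 links in a single 4R loop → four-bar linkage

four-bar linkage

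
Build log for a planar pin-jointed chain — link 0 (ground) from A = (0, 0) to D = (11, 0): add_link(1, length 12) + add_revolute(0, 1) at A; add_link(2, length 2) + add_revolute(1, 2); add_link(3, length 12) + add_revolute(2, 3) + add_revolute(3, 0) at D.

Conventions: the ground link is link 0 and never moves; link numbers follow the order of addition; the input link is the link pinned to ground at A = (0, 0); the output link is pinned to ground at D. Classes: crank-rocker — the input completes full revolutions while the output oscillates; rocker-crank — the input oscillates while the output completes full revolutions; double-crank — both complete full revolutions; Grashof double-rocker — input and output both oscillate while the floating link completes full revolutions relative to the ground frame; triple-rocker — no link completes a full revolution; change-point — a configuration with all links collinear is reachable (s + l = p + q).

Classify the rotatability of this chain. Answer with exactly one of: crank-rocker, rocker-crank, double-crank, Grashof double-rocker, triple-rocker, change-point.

lengths: ground=11, input=12, coupler=2, output=12
sorted: s=2 (shortest), l=12 (longest), p+q=23
s + l = 14 vs p + q = 23
s + l < p + q (Grashof) with shortest = coupler link → Grashof double-rocker

Grashof double-rocker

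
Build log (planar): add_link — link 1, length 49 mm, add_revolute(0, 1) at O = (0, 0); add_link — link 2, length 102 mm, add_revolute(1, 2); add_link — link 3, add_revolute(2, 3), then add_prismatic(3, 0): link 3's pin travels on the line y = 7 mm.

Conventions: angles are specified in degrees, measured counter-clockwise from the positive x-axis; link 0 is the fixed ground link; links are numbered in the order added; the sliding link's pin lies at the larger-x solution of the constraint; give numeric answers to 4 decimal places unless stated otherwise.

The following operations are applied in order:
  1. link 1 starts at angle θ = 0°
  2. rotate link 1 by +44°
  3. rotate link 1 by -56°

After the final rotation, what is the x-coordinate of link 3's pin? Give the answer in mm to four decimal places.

geometry: r = 49 mm, L = 102 mm, e = 7 mm; θ starts at 0°
rotate link 1 by +44°: θ ← 0° +44° = 44°
rotate link 1 by -56°: θ ← 44° -56° = -12°
crank pin P = (r cos θ, r sin θ) = (47.929232, -10.187673)
h = r sin θ − e = -10.187673 − 7 = -17.187673
x = r cos θ + √(L² − h²) = 47.929232 + 100.541454 = 148.470686

148.4707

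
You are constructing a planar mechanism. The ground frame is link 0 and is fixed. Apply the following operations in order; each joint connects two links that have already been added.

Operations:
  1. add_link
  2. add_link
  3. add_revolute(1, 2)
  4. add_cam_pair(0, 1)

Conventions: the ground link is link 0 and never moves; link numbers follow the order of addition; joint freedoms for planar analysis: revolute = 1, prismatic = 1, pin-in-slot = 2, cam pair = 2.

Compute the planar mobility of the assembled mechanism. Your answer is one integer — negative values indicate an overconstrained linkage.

L=1 J1=0 J2=0
add link → L=2 J1=0 J2=0
add link → L=3 J1=0 J2=0
R@1,2 dof=1 J1 → L=3 J1=1 J2=0
C@0,1 dof=2 J2 → L=3 J1=1 J2=1
M=3(L−1)−2J1−J2=3·2−2·1−1=3

M = 3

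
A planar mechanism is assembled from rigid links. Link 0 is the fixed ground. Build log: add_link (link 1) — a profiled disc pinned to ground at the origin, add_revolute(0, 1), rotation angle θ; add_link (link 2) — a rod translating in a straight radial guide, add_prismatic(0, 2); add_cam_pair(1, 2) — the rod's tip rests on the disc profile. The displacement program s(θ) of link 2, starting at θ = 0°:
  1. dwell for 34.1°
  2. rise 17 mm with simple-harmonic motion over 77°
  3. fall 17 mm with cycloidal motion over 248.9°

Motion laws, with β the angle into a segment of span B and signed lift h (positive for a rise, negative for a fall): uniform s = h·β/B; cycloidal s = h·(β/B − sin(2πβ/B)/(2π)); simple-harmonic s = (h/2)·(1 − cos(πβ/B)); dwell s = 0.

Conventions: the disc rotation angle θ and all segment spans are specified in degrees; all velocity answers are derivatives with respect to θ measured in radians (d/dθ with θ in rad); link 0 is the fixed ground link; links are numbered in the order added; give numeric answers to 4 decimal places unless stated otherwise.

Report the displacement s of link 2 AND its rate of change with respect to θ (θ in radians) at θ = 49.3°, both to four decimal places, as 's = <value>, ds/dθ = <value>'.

seg 1 [0°–34.1°] dwell: s stays 0.0000
seg 2 [34.1°–111.1°] simple-harmonic, h=17: θ=49.3° here. β=15.2, B=77. 17/2·(1 − cos(π·0.1974)) = 1.5828 → s = 1.5828
velocity in seg [34.1°–111.1°] (simple-harmonic), θ in radians: β = 15.2° = 0.2653 rad, B = 77° = 1.3439 rad; ds/dθ = (πh/(2B)) sin(πβ/B) = (π·17/(2·1.3439)) sin(π·0.1974) = 11.547808 mm/rad

s = 1.5828, ds/dθ = 11.5478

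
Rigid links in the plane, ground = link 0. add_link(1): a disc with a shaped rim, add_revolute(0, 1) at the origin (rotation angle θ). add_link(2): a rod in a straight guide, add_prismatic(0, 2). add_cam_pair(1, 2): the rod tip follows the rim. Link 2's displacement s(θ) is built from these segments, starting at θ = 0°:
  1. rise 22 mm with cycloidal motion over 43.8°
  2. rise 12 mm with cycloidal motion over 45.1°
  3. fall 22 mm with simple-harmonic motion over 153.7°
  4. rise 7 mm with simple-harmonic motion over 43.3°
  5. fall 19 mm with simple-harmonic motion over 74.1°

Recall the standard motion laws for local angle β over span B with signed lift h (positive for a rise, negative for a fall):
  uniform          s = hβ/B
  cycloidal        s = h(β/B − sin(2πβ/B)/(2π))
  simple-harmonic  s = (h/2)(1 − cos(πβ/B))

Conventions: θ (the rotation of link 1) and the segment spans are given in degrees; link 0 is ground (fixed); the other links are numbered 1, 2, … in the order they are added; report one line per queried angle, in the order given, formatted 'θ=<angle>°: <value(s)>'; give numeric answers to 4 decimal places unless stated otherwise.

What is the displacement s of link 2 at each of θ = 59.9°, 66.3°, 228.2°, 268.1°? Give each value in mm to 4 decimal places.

segment 1 (0° to 43.8°, cycloidal, h = 22) is passed completely: s = 0.0000 + (22) = 22.0000
θ = 59.9° falls in segment 2 (43.8° to 88.9°, cycloidal, h = 12): β = 59.9 − 43.8 = 16.1°, B = 45.1°; Δs = 12·(0.3570 − sin(2π·0.3570)/(2π)) = 2.7894; s = 22.0000 + 2.7894 = 24.7894
θ = 66.3° falls in segment 2 (43.8° to 88.9°, cycloidal, h = 12): β = 66.3 − 43.8 = 22.5°, B = 45.1°; Δs = 12·(0.4989 − sin(2π·0.4989)/(2π)) = 5.9734; s = 22.0000 + 5.9734 = 27.9734
segment 2 (43.8° to 88.9°, cycloidal, h = 12) is passed completely: s = 22.0000 + (12) = 34.0000
θ = 228.2° falls in segment 3 (88.9° to 242.6°, simple-harmonic, h = -22): β = 228.2 − 88.9 = 139.3°, B = 153.7°; Δs = -22/2·(1 − cos(π·0.9063)) = -21.5270; s = 34.0000 − 21.5270 = 12.4730
segment 3 (88.9° to 242.6°, simple-harmonic, h = -22) is passed completely: s = 34.0000 + (-22) = 12.0000
θ = 268.1° falls in segment 4 (242.6° to 285.9°, simple-harmonic, h = 7): β = 268.1 − 242.6 = 25.5°, B = 43.3°; Δs = 7/2·(1 − cos(π·0.5889)) = 4.4650; s = 12.0000 + 4.4650 = 16.4650

θ=59.9°: 24.7894
θ=66.3°: 27.9734
θ=228.2°: 12.4730
θ=268.1°: 16.4650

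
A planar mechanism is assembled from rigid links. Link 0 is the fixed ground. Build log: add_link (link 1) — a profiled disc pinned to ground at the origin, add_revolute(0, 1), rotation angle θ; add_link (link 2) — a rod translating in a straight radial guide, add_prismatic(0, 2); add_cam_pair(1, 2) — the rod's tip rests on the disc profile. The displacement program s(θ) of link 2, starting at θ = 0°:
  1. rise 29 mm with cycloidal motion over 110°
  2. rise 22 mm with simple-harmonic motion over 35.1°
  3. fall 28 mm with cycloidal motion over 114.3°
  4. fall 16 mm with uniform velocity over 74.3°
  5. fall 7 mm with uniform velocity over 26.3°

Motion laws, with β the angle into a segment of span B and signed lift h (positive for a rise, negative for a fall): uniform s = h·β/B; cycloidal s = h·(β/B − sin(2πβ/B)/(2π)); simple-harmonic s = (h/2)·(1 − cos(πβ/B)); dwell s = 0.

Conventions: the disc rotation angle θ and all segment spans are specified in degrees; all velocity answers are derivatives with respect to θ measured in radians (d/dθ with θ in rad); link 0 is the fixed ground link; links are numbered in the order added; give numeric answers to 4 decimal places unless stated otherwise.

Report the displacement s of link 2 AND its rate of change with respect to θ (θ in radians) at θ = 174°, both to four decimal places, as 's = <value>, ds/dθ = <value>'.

seg 1 [0°–110°] cycloidal, h=29: full span → s += 29 → s = 29.0000
seg 2 [110°–145.1°] simple-harmonic, h=22: full span → s += 22 → s = 51.0000
seg 3 [145.1°–259.4°] cycloidal, h=-28: θ=174° here. β=28.9, B=114.3. -28·(0.2528 − sin(2π·0.2528)/(2π)) = -2.6240 → s = 48.3760
velocity in seg [145.1°–259.4°] (cycloidal), θ in radians: β = 28.9° = 0.5044 rad, B = 114.3° = 1.9949 rad; ds/dθ = (h/B)(1 − cos(2πβ/B)) = ((-28)/1.9949)(1 − cos(2π·0.2528)) = -14.286454 mm/rad

s = 48.3760, ds/dθ = -14.2865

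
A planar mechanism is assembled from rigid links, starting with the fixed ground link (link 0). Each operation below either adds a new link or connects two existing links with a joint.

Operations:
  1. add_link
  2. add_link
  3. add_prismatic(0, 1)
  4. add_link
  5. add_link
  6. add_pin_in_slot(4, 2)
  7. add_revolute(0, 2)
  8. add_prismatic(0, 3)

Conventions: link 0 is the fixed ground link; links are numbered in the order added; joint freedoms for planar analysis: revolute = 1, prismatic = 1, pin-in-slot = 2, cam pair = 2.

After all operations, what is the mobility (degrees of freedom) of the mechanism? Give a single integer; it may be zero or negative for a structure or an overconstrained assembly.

ground; <1,0,0>
#1 <2,0,0>
#2 <3,0,0>
P:0↔1 J1 <3,1,0>
#3 <4,1,0>
#4 <5,1,0>
PS:4↔2 J2 <5,1,1>
R:0↔2 J1 <5,2,1>
P:0↔3 J1 <5,3,1>
3×4 − 2×3 − 1×1 = 5

M = 5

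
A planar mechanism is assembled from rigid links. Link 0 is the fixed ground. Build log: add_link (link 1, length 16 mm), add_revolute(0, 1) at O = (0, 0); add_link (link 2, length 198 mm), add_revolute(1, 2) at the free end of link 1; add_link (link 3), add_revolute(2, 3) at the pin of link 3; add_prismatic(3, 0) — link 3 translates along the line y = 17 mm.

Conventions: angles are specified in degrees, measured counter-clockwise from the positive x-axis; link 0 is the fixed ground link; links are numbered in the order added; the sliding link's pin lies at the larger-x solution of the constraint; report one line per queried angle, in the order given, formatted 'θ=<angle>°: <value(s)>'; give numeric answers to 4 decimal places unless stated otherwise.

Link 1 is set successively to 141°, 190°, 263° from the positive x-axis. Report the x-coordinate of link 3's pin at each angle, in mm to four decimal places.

geometry: r = 16 mm, L = 198 mm, e = 17 mm
θ=141°: crank pin P = (r cos θ, r sin θ) = (-12.434335, 10.069126)
θ=141°: h = r sin θ − e = 10.069126 − 17 = -6.930874
θ=141°: x = r cos θ + √(L² − h²) = -12.434335 + 197.878657 = 185.444322
θ=190°: crank pin P = (r cos θ, r sin θ) = (-15.756924, -2.778371)
θ=190°: h = r sin θ − e = -2.778371 − 17 = -19.778371
θ=190°: x = r cos θ + √(L² − h²) = -15.756924 + 197.009685 = 181.252761
θ=263°: crank pin P = (r cos θ, r sin θ) = (-1.949909, -15.880738)
θ=263°: h = r sin θ − e = -15.880738 − 17 = -32.880738
θ=263°: x = r cos θ + √(L² − h²) = -1.949909 + 195.250754 = 193.300845

θ=141°: 185.4443
θ=190°: 181.2528
θ=263°: 193.3008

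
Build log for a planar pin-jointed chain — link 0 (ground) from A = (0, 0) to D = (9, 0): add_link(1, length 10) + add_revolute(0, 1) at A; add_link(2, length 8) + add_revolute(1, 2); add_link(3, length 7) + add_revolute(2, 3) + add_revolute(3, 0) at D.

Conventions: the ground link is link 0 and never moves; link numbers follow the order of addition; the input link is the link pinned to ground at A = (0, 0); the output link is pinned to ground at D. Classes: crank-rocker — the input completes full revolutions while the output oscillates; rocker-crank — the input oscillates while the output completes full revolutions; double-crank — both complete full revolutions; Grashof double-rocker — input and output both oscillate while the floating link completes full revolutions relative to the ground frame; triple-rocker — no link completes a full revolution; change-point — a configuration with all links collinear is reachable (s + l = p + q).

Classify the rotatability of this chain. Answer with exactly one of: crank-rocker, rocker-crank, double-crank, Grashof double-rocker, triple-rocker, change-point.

lengths: ground=9, input=10, coupler=8, output=7
sorted: s=7 (shortest), l=10 (longest), p+q=17
s + l = 17 vs p + q = 17
s + l = p + q → change-point (collinear configuration reachable)

change-point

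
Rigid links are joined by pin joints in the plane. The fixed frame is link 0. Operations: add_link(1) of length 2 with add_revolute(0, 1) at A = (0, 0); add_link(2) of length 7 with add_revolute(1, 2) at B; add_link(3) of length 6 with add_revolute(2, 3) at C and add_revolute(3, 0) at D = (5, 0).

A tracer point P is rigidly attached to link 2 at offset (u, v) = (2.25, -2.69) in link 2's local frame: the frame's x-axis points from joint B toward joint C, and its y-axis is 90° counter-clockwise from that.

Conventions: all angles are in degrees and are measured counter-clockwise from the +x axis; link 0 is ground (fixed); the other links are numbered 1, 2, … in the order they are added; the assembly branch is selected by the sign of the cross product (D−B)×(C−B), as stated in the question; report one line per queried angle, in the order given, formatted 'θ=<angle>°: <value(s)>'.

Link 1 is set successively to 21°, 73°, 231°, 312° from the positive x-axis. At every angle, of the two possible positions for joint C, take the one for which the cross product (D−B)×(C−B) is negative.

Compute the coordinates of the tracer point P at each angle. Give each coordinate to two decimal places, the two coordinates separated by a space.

A=(0,0), D=(5.00,0)
θ=21°: B = A + 2.00·(cos21°, sin21°) = (1.8672, 0.7167)
θ=21°: |BD| = 3.2138
θ=21°: circle(B,7.00) ∩ circle(D,6.00): a=3.6294, h=5.9856
θ=21°:   candidates: C₊=(6.7401,5.7421) cross=19.236; C₋=(4.0703,-5.9275) cross=-19.236
θ=21°:   branch - wants cross < 0 → take C=(4.0703,-5.9275) (cross=-19.236)
θ=21°: ex = (C−B)/|BC| = (0.3147,-0.9492); ey = (0.9492,0.3147)
θ=21°: P = B + 2.25·ex + -2.69·ey = (0.0220,-2.2655)
θ=73°: B = A + 2.00·(cos73°, sin73°) = (0.5847, 1.9126)
θ=73°: |BD| = 4.8117
θ=73°: circle(B,7.00) ∩ circle(D,6.00): a=3.7567, h=5.9065
θ=73°:   candidates: C₊=(6.3797,5.8392) cross=28.420; C₋=(1.6842,-5.0005) cross=-28.420
θ=73°:   branch - wants cross < 0 → take C=(1.6842,-5.0005) (cross=-28.420)
θ=73°: ex = (C−B)/|BC| = (0.1571,-0.9876); ey = (0.9876,0.1571)
θ=73°: P = B + 2.25·ex + -2.69·ey = (-1.7185,-0.7320)
θ=231°: B = A + 2.00·(cos231°, sin231°) = (-1.2586, -1.5543)
θ=231°: |BD| = 6.4488
θ=231°: circle(B,7.00) ∩ circle(D,6.00): a=4.2323, h=5.5756
θ=231°:   candidates: C₊=(1.5051,4.8770) cross=35.956; C₋=(4.1928,-5.9454) cross=-35.956
θ=231°:   branch - wants cross < 0 → take C=(4.1928,-5.9454) (cross=-35.956)
θ=231°: ex = (C−B)/|BC| = (0.7788,-0.6273); ey = (0.6273,0.7788)
θ=231°: P = B + 2.25·ex + -2.69·ey = (-1.1939,-5.0606)
θ=312°: B = A + 2.00·(cos312°, sin312°) = (1.3383, -1.4863)
θ=312°: |BD| = 3.9519
θ=312°: circle(B,7.00) ∩ circle(D,6.00): a=3.6207, h=5.9909
θ=312°:   candidates: C₊=(2.4400,5.4265) cross=23.675; C₋=(6.9463,-5.6756) cross=-23.675
θ=312°:   branch - wants cross < 0 → take C=(6.9463,-5.6756) (cross=-23.675)
θ=312°: ex = (C−B)/|BC| = (0.8011,-0.5985); ey = (0.5985,0.8011)
θ=312°: P = B + 2.25·ex + -2.69·ey = (1.5310,-4.9879)

θ=21°: 0.02 -2.27
θ=73°: -1.72 -0.73
θ=231°: -1.19 -5.06
θ=312°: 1.53 -4.99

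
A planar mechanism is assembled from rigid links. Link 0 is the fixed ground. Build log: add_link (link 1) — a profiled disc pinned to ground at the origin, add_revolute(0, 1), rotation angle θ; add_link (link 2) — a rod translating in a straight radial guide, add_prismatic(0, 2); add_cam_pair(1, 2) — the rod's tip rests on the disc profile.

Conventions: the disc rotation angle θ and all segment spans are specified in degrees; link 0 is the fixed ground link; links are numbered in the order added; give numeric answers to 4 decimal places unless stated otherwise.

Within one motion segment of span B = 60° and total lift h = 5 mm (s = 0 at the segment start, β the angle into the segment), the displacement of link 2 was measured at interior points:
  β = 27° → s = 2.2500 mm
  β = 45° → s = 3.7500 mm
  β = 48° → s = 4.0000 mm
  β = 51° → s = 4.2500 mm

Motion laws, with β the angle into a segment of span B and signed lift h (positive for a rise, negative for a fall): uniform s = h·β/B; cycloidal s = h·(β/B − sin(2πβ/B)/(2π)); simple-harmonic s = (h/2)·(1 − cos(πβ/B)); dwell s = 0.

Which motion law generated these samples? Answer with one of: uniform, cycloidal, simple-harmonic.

candidates at β/B = r: uniform s = h·r (linear in β); cycloidal s = h·(r − sin(2πr)/(2π)); simple-harmonic s = (h/2)(1 − cos(πr))
β=27°: printed 2.2500 | uniform 2.2500, cycloidal 2.0041, simple-harmonic 2.1089
β=45°: printed 3.7500 | uniform 3.7500, cycloidal 4.5458, simple-harmonic 4.2678
β=48°: printed 4.0000 | uniform 4.0000, cycloidal 4.7568, simple-harmonic 4.5225
β=51°: printed 4.2500 | uniform 4.2500, cycloidal 4.8938, simple-harmonic 4.7275
only one law matches every sample → uniform

uniform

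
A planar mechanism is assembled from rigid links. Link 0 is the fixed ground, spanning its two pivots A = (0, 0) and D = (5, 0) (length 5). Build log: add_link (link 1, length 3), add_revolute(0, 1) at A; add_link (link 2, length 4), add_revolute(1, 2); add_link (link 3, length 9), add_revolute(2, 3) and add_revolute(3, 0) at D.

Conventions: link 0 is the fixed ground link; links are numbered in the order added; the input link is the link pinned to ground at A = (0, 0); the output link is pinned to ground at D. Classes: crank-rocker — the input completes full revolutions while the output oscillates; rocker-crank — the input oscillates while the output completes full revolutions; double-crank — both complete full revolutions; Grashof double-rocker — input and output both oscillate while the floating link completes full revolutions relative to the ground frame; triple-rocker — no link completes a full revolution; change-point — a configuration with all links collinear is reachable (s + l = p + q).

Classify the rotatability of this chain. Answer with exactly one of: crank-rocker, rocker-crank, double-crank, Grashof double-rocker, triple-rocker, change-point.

lengths: ground=5, input=3, coupler=4, output=9
sorted: s=3 (shortest), l=9 (longest), p+q=9
s + l = 12 vs p + q = 9
s + l > p + q → non-Grashof → no link fully rotates → triple-rocker

triple-rocker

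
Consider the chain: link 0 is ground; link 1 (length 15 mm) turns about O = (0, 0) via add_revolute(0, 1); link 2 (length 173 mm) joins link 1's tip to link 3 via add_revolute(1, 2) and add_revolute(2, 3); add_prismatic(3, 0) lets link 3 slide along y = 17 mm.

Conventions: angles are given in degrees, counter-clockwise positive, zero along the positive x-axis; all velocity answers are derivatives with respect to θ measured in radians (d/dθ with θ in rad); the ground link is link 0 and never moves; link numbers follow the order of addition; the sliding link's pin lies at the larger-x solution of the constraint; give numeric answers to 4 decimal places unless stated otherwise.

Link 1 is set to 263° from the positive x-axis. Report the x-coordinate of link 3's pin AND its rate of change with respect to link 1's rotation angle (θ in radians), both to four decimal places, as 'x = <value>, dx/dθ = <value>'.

geometry: r = 15 mm, L = 173 mm, e = 17 mm
crank pin P = (r cos θ, r sin θ) = (-1.828040, -14.888192)
h = r sin θ − e = -14.888192 − 17 = -31.888192
x = r cos θ + √(L² − h²) = -1.828040 + 170.035712 = 168.207671
dx/dθ = −r sin θ − h·r cos θ/√(L² − h²) (θ in radians; h = -31.888192) = 14.545365

x = 168.2077, dx/dθ = 14.5454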